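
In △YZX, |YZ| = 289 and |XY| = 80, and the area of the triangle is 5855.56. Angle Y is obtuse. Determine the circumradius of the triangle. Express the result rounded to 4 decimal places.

From area = ½·|XY|·|YZ|·sin Y, we get sin Y = 2·area/(|XY|·|YZ|) ≈ 0.50654.
Taking the obtuse solution, ∠Y ≈ 149.57°.
Law of cosines then gives |ZX| ≈ 360.26.
Circumradius = |ZX|/(2 sin Y) ≈ 355.61.

R ≈ 355.6149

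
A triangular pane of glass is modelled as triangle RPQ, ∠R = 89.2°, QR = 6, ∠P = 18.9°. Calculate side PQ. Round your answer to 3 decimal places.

The third angle is ∠Q = 180° − ∠R − ∠P = 71.90°.
Law of sines: PQ = QR·sin R/sin P ≈ 18.521.

18.521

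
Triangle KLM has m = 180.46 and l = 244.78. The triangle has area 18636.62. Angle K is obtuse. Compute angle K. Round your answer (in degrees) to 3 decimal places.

From area = ½·l·m·sin K, we get sin K = 2·area/(l·m) ≈ 0.84380.
Taking the obtuse solution, ∠K ≈ 122.46°.

∠K ≈ 122.456°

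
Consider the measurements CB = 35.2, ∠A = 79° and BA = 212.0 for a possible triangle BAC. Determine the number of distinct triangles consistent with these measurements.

0

BA·sin A = 212.0·sin(79°) ≈ 208.1.
Since CB = 35.2 < 208.1 = BA sin A, no triangle exists.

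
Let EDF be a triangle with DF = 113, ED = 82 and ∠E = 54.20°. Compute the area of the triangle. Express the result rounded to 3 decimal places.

area ≈ 4632.954

Law of sines: sin F = ED·sin E/DF ≈ 0.58856.
Since DF ≥ ED, only the acute value applies: ∠F ≈ 36.05°.
Then ∠D = 180° − ∠E − ∠F ≈ 89.75°.
Law of sines gives FE = DF·sin D/sin E ≈ 139.32.
Area = ½·DF·ED·sin D ≈ 4633.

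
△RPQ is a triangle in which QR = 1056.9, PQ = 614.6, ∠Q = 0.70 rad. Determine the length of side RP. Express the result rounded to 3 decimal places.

By the law of cosines, RP² = PQ² + QR² − 2·PQ·QR·cos Q = 5.0113e+05, so RP ≈ 707.91.

707.907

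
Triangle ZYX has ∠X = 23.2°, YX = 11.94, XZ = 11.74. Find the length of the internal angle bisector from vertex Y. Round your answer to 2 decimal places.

5.37

By the law of cosines, ZY² = YX² + XZ² − 2·YX·XZ·cos X = 22.711, so ZY ≈ 4.7656.
Law of cosines again: cos Y = (ZY² + YX² − XZ²)/(2·ZY·YX) ≈ 0.24118, so ∠Y ≈ 76.04°.
The bisector from Y has length 2·ZY·YX·cos(∠Y/2)/(ZY+YX) ≈ 5.3665.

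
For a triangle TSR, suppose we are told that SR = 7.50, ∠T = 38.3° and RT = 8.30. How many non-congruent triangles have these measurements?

RT·sin T = 8.30·sin(38.3°) ≈ 5.144.
Since RT sin T < SR < RT (5.144 < 7.50 < 8.30), two triangles exist.

2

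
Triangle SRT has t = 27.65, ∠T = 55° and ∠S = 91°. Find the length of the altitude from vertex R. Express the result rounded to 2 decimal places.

The third angle is ∠R = 180° − ∠T − ∠S = 34.00°.
Law of sines: s = t·sin S/sin T ≈ 33.749.
Law of sines: r = t·sin R/sin T ≈ 18.875.
Area = ½·t·s·sin R ≈ 260.91.
The altitude from R has length 2·area/r ≈ 27.646.

h_R ≈ 27.65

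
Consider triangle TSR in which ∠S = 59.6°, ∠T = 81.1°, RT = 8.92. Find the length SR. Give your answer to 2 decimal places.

10.22

The third angle is ∠R = 180° − ∠T − ∠S = 39.30°.
Law of sines: SR = RT·sin T/sin S ≈ 10.217.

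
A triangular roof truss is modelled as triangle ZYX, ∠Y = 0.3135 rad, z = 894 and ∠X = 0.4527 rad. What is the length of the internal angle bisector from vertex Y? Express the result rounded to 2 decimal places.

t_Y ≈ 683.12

The third angle is ∠Z = π − ∠Y − ∠X = 2.3754 rad.
Law of sines: y = z·sin Y/sin Z ≈ 397.61.
Law of sines: x = z·sin X/sin Z ≈ 563.93.
The bisector from Y has length 2·x·z·cos(∠Y/2)/(x+z) ≈ 683.12.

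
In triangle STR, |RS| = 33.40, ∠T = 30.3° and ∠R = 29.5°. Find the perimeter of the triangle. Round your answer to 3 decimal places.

The third angle is ∠S = 180° − ∠T − ∠R = 120.20°.
Law of sines: |TR| = |RS|·sin S/sin T ≈ 57.215.
Law of sines: |ST| = |RS|·sin R/sin T ≈ 32.599.
Semiperimeter s = (57.215+33.4+32.599)/2 = 61.607.
Perimeter = 57.215 + 33.4 + 32.599 = 123.21.

perimeter ≈ 123.214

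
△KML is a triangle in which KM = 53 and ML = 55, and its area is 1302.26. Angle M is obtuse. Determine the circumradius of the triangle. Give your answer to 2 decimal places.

From area = ½·KM·ML·sin M, we get sin M = 2·area/(KM·ML) ≈ 0.89349.
Taking the obtuse solution, ∠M ≈ 116.69°.
Law of cosines then gives LK ≈ 91.936.
Circumradius = LK/(2 sin M) ≈ 51.448.

R ≈ 51.45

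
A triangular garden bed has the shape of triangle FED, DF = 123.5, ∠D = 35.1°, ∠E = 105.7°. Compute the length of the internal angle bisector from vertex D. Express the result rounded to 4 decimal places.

The third angle is ∠F = 180° − ∠E − ∠D = 39.20°.
Law of sines: ED = DF·sin F/sin E ≈ 81.081.
Law of sines: FE = DF·sin D/sin E ≈ 73.765.
The bisector from D has length 2·ED·DF·cos(∠D/2)/(ED+DF) ≈ 93.336.

t_D ≈ 93.3360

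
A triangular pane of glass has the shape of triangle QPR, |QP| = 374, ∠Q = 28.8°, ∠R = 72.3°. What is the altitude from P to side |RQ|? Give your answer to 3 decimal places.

The third angle is ∠P = 180° − ∠R − ∠Q = 78.90°.
Law of sines: |PR| = |QP|·sin Q/sin R ≈ 189.13.
Law of sines: |RQ| = |QP|·sin P/sin R ≈ 385.24.
Area = ½·|QP|·|PR|·sin P ≈ 34705.
The altitude from P has length 2·area/|RQ| ≈ 180.18.

180.176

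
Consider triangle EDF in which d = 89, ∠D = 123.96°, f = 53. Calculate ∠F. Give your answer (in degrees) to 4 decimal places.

Law of sines: sin F = f·sin D/d ≈ 0.49393.
Since d ≥ f, only the acute value applies: ∠F ≈ 29.60°.
Then ∠E = 180° − ∠D − ∠F ≈ 26.44°.

∠F ≈ 29.5991°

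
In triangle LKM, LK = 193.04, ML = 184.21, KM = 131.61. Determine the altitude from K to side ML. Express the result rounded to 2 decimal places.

Semiperimeter s = (131.61 + 184.21 + 193.04)/2 = 254.43.
Heron's formula: area = √(254.43·122.82·70.22·61.39) ≈ 11606.
The altitude from K has length 2·area/ML ≈ 126.01.

126.01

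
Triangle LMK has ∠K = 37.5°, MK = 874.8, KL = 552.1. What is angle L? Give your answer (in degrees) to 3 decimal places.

104.923

By the law of cosines, LM² = MK² + KL² − 2·MK·KL·cos K = 3.0375e+05, so LM ≈ 551.13.
Law of cosines again: cos L = (KL² + LM² − MK²)/(2·KL·LM) ≈ -0.25752, so ∠L ≈ 104.92°.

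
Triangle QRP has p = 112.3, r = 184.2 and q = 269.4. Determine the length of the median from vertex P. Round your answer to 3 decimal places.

223.831

Median from P: ½√(2·q² + 2·r² − p²) ≈ 223.83.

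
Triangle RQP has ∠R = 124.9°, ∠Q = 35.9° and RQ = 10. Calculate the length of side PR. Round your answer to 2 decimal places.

The third angle is ∠P = 180° − ∠R − ∠Q = 19.20°.
Law of sines: PR = RQ·sin Q/sin P ≈ 17.83.

17.83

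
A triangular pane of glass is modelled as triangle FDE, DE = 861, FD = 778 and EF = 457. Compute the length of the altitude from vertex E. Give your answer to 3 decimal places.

Semiperimeter s = (861 + 457 + 778)/2 = 1048.
Heron's formula: area = √(1048·187·591·270) ≈ 1.7684e+05.
The altitude from E has length 2·area/FD ≈ 454.6.

h_E ≈ 454.598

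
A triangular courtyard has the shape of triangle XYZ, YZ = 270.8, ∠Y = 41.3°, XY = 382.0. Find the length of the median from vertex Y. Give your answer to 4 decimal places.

By the law of cosines, ZX² = XY² + YZ² − 2·XY·YZ·cos Y = 63827, so ZX ≈ 252.64.
Median from Y: ½√(2·XY² + 2·YZ² − ZX²) ≈ 306.06.

306.0582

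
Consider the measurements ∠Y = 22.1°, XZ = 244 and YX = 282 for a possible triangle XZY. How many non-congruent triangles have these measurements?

2

YX·sin Y = 282·sin(22.1°) ≈ 106.1.
Since YX sin Y < XZ < YX (106.1 < 244 < 282), two triangles exist.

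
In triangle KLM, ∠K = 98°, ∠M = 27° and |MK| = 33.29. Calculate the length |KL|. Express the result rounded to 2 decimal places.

18.45

The third angle is ∠L = 180° − ∠M − ∠K = 55.00°.
Law of sines: |KL| = |MK|·sin M/sin L ≈ 18.45.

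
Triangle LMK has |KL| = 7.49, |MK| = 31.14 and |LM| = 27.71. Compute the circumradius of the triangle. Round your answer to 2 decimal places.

R ≈ 16.63

By the law of cosines, cos L = (|KL|² + |LM|² − |MK|²) / (2·|KL|·|LM|) ≈ -0.35114, so ∠L ≈ 110.56°.
Circumradius = |MK|/(2 sin L) ≈ 16.629.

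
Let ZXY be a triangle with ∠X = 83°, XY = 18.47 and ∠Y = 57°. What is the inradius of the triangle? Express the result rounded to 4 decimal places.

The third angle is ∠Z = 180° − ∠X − ∠Y = 40.00°.
Law of sines: YZ = XY·sin X/sin Z ≈ 28.52.
Law of sines: ZX = XY·sin Y/sin Z ≈ 24.099.
Area = ½·XY·YZ·sin Y ≈ 220.89.
Semiperimeter s = (18.47+28.52+24.099)/2 = 35.544.
Inradius = area/s = 220.89/35.544 ≈ 6.2145.

r ≈ 6.2145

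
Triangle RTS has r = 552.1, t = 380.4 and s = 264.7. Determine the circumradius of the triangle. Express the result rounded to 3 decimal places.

By the law of cosines, cos R = (t² + s² − r²) / (2·t·s) ≈ -0.44713, so ∠R ≈ 116.56°.
Circumradius = r/(2 sin R) ≈ 308.62.

308.618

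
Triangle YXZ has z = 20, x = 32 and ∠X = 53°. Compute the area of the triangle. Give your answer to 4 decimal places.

Law of sines: sin Z = z·sin X/x ≈ 0.49915.
Since x ≥ z, only the acute value applies: ∠Z ≈ 29.94°.
Then ∠Y = 180° − ∠X − ∠Z ≈ 97.06°.
Law of sines gives y = x·sin Y/sin X ≈ 39.765.
Area = ½·x·z·sin Y ≈ 317.58.

area ≈ 317.5762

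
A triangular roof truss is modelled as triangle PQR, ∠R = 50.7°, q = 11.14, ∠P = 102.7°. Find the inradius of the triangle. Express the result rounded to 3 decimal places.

3.828

The third angle is ∠Q = 180° − ∠R − ∠P = 26.60°.
Law of sines: p = q·sin P/sin Q ≈ 24.271.
Law of sines: r = q·sin R/sin Q ≈ 19.253.
Area = ½·q·p·sin R ≈ 104.61.
Semiperimeter s = (24.271+11.14+19.253)/2 = 27.332.
Inradius = area/s = 104.61/27.332 ≈ 3.8276.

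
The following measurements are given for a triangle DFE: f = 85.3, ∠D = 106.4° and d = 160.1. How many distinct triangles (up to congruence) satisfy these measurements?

1

f·sin D = 85.3·sin(106.4°) ≈ 81.83.
Since ∠D is not acute, a triangle exists only if d > f; here d > f, so there is exactly one triangle.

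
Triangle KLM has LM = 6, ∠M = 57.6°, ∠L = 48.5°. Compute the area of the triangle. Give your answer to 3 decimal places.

The third angle is ∠K = 180° − ∠L − ∠M = 73.90°.
Law of sines: MK = LM·sin L/sin K ≈ 4.6772.
Law of sines: KL = LM·sin M/sin K ≈ 5.2728.
Area = ½·LM·MK·sin M ≈ 11.847.

area ≈ 11.847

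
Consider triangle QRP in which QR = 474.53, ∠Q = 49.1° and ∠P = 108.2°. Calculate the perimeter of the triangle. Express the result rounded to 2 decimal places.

1044.86

The third angle is ∠R = 180° − ∠P − ∠Q = 22.70°.
Law of sines: RP = QR·sin Q/sin P ≈ 377.56.
Law of sines: PQ = QR·sin R/sin P ≈ 192.77.
Semiperimeter s = (377.56+192.77+474.53)/2 = 522.43.
Perimeter = 377.56 + 192.77 + 474.53 = 1044.9.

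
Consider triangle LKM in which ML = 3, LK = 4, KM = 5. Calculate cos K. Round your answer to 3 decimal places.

cos K ≈ 0.800

By the law of cosines, cos K = (LK² + KM² − ML²) / (2·LK·KM) ≈ 0.80000, so ∠K ≈ 36.87°.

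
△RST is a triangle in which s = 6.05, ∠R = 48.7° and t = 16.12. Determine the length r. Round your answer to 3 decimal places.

By the law of cosines, r² = s² + t² − 2·s·t·cos R = 167.72, so r ≈ 12.951.

12.951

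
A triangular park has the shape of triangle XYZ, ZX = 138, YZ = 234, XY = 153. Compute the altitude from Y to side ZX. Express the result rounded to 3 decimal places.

146.362

Semiperimeter s = (234 + 138 + 153)/2 = 262.5.
Heron's formula: area = √(262.5·28.5·124.5·109.5) ≈ 10099.
The altitude from Y has length 2·area/ZX ≈ 146.36.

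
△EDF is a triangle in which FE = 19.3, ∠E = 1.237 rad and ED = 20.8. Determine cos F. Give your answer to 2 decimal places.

cos F ≈ 0.54

By the law of cosines, DF² = FE² + ED² − 2·FE·ED·cos E = 542.08, so DF ≈ 23.283.
Law of cosines again: cos F = (DF² + FE² − ED²)/(2·DF·FE) ≈ 0.53625, so ∠F ≈ 1.005 rad.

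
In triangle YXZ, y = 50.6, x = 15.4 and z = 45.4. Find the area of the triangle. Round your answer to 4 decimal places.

Semiperimeter s = (50.6 + 15.4 + 45.4)/2 = 55.7.
Heron's formula: area = √(55.7·5.1·40.3·10.3) ≈ 343.39.

area ≈ 343.3870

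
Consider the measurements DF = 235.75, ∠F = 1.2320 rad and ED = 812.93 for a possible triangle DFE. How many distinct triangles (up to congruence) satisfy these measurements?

1

DF·sin F = 235.75·sin(1.2320 rad) ≈ 222.3.
Since ED ≥ DF, exactly one triangle exists.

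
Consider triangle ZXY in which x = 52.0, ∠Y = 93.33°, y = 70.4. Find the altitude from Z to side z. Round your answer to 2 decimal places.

51.91

Law of sines: sin X = x·sin Y/y ≈ 0.73739.
Since y ≥ x, only the acute value applies: ∠X ≈ 47.51°.
Then ∠Z = 180° − ∠Y − ∠X ≈ 39.16°.
Law of sines gives z = y·sin Z/sin Y ≈ 44.532.
Area = ½·y·x·sin Z ≈ 1155.9.
The altitude from Z has length 2·area/z ≈ 51.912.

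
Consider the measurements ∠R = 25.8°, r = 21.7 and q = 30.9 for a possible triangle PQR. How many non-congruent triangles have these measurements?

2

q·sin R = 30.9·sin(25.8°) ≈ 13.45.
Since q sin R < r < q (13.45 < 21.7 < 30.9), two triangles exist.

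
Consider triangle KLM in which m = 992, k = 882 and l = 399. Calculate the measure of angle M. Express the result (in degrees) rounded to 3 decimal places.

∠M ≈ 93.824°

By the law of cosines, cos M = (k² + l² − m²) / (2·k·l) ≈ -0.06669, so ∠M ≈ 93.82°.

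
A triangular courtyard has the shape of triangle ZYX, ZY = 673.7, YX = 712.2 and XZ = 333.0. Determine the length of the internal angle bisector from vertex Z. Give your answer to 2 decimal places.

By the law of cosines, cos Z = (XZ² + ZY² − YX²) / (2·XZ·ZY) ≈ 0.12822, so ∠Z ≈ 82.63°.
The bisector from Z has length 2·XZ·ZY·cos(∠Z/2)/(XZ+ZY) ≈ 334.75.

334.75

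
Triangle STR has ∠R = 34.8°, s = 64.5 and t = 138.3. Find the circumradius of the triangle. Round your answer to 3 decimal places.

By the law of cosines, r² = s² + t² − 2·s·t·cos R = 8637.3, so r ≈ 92.937.
Area = ½·s·t·sin R ≈ 2545.5.
Circumradius = r/(2 sin R) ≈ 81.422.

81.422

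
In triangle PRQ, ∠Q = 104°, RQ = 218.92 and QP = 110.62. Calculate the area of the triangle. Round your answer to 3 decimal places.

area ≈ 11748.792

Area = ½·RQ·QP·sin Q ≈ 11749.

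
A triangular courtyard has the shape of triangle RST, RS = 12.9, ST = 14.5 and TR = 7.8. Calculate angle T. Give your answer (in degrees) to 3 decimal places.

∠T ≈ 62.434°

By the law of cosines, cos T = (ST² + TR² − RS²) / (2·ST·TR) ≈ 0.46278, so ∠T ≈ 62.43°.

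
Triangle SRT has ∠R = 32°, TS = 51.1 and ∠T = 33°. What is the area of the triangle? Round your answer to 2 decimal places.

area ≈ 1216.15

The third angle is ∠S = 180° − ∠R − ∠T = 115.00°.
Law of sines: RT = TS·sin S/sin R ≈ 87.395.
Law of sines: SR = TS·sin T/sin R ≈ 52.519.
Area = ½·TS·RT·sin T ≈ 1216.1.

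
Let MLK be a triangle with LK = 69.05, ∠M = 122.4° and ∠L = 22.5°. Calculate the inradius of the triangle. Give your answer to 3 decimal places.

The third angle is ∠K = 180° − ∠M − ∠L = 35.10°.
Law of sines: KM = LK·sin L/sin M ≈ 31.296.
Law of sines: ML = LK·sin K/sin M ≈ 47.025.
Area = ½·LK·KM·sin K ≈ 621.29.
Semiperimeter s = (69.05+31.296+47.025)/2 = 73.685.
Inradius = area/s = 621.29/73.685 ≈ 8.4317.

8.432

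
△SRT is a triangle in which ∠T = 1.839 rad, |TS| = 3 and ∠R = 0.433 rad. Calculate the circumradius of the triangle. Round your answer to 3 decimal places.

The third angle is ∠S = π − ∠R − ∠T = 0.870 rad.
Law of sines: |RT| = |TS|·sin S/sin R ≈ 5.4629.
Law of sines: |SR| = |TS|·sin T/sin R ≈ 6.8941.
Circumradius = |TS|/(2 sin R) ≈ 3.5749.

3.575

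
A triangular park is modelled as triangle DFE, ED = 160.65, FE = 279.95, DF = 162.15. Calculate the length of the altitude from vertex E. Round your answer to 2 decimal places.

138.73

Semiperimeter s = (279.95 + 160.65 + 162.15)/2 = 301.38.
Heron's formula: area = √(301.38·21.425·140.72·139.22) ≈ 11248.
The altitude from E has length 2·area/DF ≈ 138.73.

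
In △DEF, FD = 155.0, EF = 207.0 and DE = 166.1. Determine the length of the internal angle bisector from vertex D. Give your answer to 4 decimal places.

t_D ≈ 122.6623

By the law of cosines, cos D = (FD² + DE² − EF²) / (2·FD·DE) ≈ 0.17023, so ∠D ≈ 80.20°.
The bisector from D has length 2·FD·DE·cos(∠D/2)/(FD+DE) ≈ 122.66.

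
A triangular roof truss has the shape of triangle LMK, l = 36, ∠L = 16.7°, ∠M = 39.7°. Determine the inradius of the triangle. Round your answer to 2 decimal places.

r ≈ 10.89

The third angle is ∠K = 180° − ∠L − ∠M = 123.60°.
Law of sines: m = l·sin M/sin L ≈ 80.024.
Law of sines: k = l·sin K/sin L ≈ 104.35.
Area = ½·l·m·sin K ≈ 1199.8.
Semiperimeter s = (36+80.024+104.35)/2 = 110.19.
Inradius = area/s = 1199.8/110.19 ≈ 10.889.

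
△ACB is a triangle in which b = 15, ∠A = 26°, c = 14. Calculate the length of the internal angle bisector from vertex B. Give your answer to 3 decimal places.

6.585

By the law of cosines, a² = c² + b² − 2·c·b·cos A = 43.507, so a ≈ 6.5959.
Law of cosines again: cos B = (a² + c² − b²)/(2·a·c) ≈ 0.07855, so ∠B ≈ 85.49°.
The bisector from B has length 2·a·c·cos(∠B/2)/(a+c) ≈ 6.585.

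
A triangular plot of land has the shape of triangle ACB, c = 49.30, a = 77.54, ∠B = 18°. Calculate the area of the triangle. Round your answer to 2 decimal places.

area ≈ 590.64

Area = ½·a·c·sin B ≈ 590.64.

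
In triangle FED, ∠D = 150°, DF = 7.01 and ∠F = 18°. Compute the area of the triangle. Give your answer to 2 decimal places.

The third angle is ∠E = 180° − ∠D − ∠F = 12.00°.
Law of sines: ED = DF·sin F/sin E ≈ 10.419.
Law of sines: FE = DF·sin D/sin E ≈ 16.858.
Area = ½·DF·ED·sin D ≈ 18.259.

18.26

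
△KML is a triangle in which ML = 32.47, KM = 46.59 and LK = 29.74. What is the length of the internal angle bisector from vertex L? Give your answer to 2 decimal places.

By the law of cosines, cos L = (ML² + LK² − KM²) / (2·ML·LK) ≈ -0.12005, so ∠L ≈ 96.90°.
The bisector from L has length 2·ML·LK·cos(∠L/2)/(ML+LK) ≈ 20.592.

20.59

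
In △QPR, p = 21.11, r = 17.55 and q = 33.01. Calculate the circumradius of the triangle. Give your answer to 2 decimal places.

18.52

By the law of cosines, cos Q = (p² + r² − q²) / (2·p·r) ≈ -0.45350, so ∠Q ≈ 2.0415 rad.
Circumradius = q/(2 sin Q) ≈ 18.519.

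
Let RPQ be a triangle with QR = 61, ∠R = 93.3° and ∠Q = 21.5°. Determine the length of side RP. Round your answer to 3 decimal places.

The third angle is ∠P = 180° − ∠Q − ∠R = 65.20°.
Law of sines: RP = QR·sin Q/sin P ≈ 24.628.

24.628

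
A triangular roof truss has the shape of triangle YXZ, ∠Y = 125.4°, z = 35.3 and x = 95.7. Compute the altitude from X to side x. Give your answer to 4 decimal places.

28.7740

By the law of cosines, y² = x² + z² − 2·x·z·cos Y = 14318, so y ≈ 119.66.
Area = ½·x·z·sin Y ≈ 1376.8.
The altitude from X has length 2·area/x ≈ 28.774.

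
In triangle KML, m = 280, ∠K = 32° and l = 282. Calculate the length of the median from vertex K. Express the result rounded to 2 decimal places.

270.11

By the law of cosines, k² = m² + l² − 2·m·l·cos K = 24000, so k ≈ 154.92.
Median from K: ½√(2·m² + 2·l² − k²) ≈ 270.11.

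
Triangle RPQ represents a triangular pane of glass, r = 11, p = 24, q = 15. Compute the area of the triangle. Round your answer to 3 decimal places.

Semiperimeter s = (11 + 24 + 15)/2 = 25.
Heron's formula: area = √(25·14·1·10) ≈ 59.161.

59.161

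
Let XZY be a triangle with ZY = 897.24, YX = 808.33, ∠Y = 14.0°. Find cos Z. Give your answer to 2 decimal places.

0.50

By the law of cosines, XZ² = ZY² + YX² − 2·ZY·YX·cos Y = 50992, so XZ ≈ 225.81.
Law of cosines again: cos Z = (XZ² + ZY² − YX²)/(2·XZ·ZY) ≈ 0.50006, so ∠Z ≈ 60.00°.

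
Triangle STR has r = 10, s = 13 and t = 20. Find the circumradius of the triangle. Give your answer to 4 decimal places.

11.5768

By the law of cosines, cos S = (t² + r² − s²) / (2·t·r) ≈ 0.82750, so ∠S ≈ 34.16°.
Circumradius = s/(2 sin S) ≈ 11.577.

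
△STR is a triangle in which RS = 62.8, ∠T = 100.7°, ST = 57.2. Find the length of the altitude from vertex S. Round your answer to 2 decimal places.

h_S ≈ 56.21

Law of sines: sin R = ST·sin T/RS ≈ 0.89499.
Since RS ≥ ST, only the acute value applies: ∠R ≈ 63.51°.
Then ∠S = 180° − ∠T − ∠R ≈ 15.79°.
Law of sines gives TR = RS·sin S/sin T ≈ 17.394.
Area = ½·RS·ST·sin S ≈ 488.82.
The altitude from S has length 2·area/TR ≈ 56.205.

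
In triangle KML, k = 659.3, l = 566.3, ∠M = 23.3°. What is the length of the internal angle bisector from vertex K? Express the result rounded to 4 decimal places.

By the law of cosines, m² = l² + k² − 2·l·k·cos M = 69547, so m ≈ 263.72.
Law of cosines again: cos K = (m² + l² − k²)/(2·m·l) ≈ -0.14876, so ∠K ≈ 98.56°.
The bisector from K has length 2·m·l·cos(∠K/2)/(m+l) ≈ 234.77.

234.7677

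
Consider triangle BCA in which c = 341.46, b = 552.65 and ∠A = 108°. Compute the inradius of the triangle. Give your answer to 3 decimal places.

By the law of cosines, a² = b² + c² − 2·b·c·cos A = 5.3864e+05, so a ≈ 733.92.
Area = ½·b·c·sin A ≈ 89736.
Semiperimeter s = (552.65+341.46+733.92)/2 = 814.02.
Inradius = area/s = 89736/814.02 ≈ 110.24.

r ≈ 110.238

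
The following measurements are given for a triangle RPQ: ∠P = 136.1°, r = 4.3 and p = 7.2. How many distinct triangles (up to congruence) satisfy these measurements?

r·sin P = 4.3·sin(136.1°) ≈ 2.982.
Since ∠P is not acute, a triangle exists only if p > r; here p > r, so there is exactly one triangle.

1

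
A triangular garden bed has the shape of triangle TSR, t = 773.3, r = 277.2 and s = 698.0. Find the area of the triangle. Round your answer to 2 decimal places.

96369.79

Semiperimeter p = (773.3 + 698 + 277.2)/2 = 874.25.
Heron's formula: area = √(874.25·100.95·176.25·597.05) ≈ 96370.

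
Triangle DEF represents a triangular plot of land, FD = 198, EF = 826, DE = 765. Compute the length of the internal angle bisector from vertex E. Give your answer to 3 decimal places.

788.735

By the law of cosines, cos E = (DE² + EF² − FD²) / (2·DE·EF) ≈ 0.97192, so ∠E ≈ 13.61°.
The bisector from E has length 2·DE·EF·cos(∠E/2)/(DE+EF) ≈ 788.74.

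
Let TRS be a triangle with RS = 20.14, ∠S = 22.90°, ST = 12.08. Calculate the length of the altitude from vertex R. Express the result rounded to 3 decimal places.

By the law of cosines, TR² = RS² + ST² − 2·RS·ST·cos S = 103.31, so TR ≈ 10.164.
Area = ½·RS·ST·sin S ≈ 47.335.
The altitude from R has length 2·area/ST ≈ 7.837.

h_R ≈ 7.837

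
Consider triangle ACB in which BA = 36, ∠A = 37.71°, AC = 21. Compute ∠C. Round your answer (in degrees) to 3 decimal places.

∠C ≈ 108.763°

By the law of cosines, CB² = BA² + AC² − 2·BA·AC·cos A = 540.83, so CB ≈ 23.256.
Law of cosines again: cos C = (AC² + CB² − BA²)/(2·AC·CB) ≈ -0.32165, so ∠C ≈ 108.76°.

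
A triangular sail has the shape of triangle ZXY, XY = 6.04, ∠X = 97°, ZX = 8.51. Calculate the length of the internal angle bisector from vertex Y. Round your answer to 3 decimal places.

By the law of cosines, YZ² = ZX² + XY² − 2·ZX·XY·cos X = 121.43, so YZ ≈ 11.02.
Law of cosines again: cos Y = (XY² + YZ² − ZX²)/(2·XY·YZ) ≈ 0.64223, so ∠Y ≈ 50.04°.
The bisector from Y has length 2·XY·YZ·cos(∠Y/2)/(XY+YZ) ≈ 7.0707.

t_Y ≈ 7.071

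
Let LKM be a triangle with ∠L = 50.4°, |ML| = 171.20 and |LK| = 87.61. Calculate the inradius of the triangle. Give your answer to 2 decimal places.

By the law of cosines, |KM|² = |ML|² + |LK|² − 2·|ML|·|LK|·cos L = 17864, so |KM| ≈ 133.66.
Area = ½·|ML|·|LK|·sin L ≈ 5778.4.
Semiperimeter s = (133.66+171.2+87.61)/2 = 196.23.
Inradius = area/s = 5778.4/196.23 ≈ 29.447.

r ≈ 29.45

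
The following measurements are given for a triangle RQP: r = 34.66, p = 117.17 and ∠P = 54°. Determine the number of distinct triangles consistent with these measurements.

1

r·sin P = 34.66·sin(54°) ≈ 28.04.
Since p ≥ r, exactly one triangle exists.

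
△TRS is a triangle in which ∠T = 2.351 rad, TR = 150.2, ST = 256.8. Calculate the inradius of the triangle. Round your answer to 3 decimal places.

By the law of cosines, RS² = ST² + TR² − 2·ST·TR·cos T = 1.4277e+05, so RS ≈ 377.85.
Area = ½·ST·TR·sin T ≈ 13708.
Semiperimeter s = (377.85+256.8+150.2)/2 = 392.42.
Inradius = area/s = 13708/392.42 ≈ 34.931.

r ≈ 34.931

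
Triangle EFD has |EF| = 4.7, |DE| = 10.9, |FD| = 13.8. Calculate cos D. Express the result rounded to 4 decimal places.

By the law of cosines, cos D = (|FD|² + |DE|² − |EF|²) / (2·|FD|·|DE|) ≈ 0.95453, so ∠D ≈ 17.34°.

cos D ≈ 0.9545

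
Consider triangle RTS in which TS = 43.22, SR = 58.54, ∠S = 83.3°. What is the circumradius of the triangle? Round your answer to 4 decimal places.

34.5306

By the law of cosines, RT² = TS² + SR² − 2·TS·SR·cos S = 4704.5, so RT ≈ 68.59.
Area = ½·TS·SR·sin S ≈ 1256.4.
Circumradius = RT/(2 sin S) ≈ 34.531.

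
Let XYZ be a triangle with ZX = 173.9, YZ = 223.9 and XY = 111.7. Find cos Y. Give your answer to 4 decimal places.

cos Y ≈ 0.6471

By the law of cosines, cos Y = (XY² + YZ² − ZX²) / (2·XY·YZ) ≈ 0.64709, so ∠Y ≈ 49.68°.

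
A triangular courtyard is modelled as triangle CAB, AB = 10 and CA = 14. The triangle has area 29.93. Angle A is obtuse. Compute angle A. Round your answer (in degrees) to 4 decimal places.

From area = ½·CA·AB·sin A, we get sin A = 2·area/(CA·AB) ≈ 0.42757.
Taking the obtuse solution, ∠A ≈ 154.69°.

154.6865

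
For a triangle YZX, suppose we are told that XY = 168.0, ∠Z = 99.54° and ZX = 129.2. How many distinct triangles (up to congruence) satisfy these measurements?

1

ZX·sin Z = 129.2·sin(99.54°) ≈ 127.4.
Since ∠Z is not acute, a triangle exists only if XY > ZX; here XY > ZX, so there is exactly one triangle.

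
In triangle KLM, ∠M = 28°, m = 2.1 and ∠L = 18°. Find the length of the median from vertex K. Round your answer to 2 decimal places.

m_K ≈ 0.76

The third angle is ∠K = 180° − ∠L − ∠M = 134.00°.
Law of sines: k = m·sin K/sin M ≈ 3.2177.
Law of sines: l = m·sin L/sin M ≈ 1.3823.
Median from K: ½√(2·l² + 2·m² − k²) ≈ 0.75628.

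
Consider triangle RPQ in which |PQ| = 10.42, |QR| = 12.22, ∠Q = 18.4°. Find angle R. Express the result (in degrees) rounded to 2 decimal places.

∠R ≈ 54.65°

By the law of cosines, |RP|² = |PQ|² + |QR|² − 2·|PQ|·|QR|·cos Q = 16.259, so |RP| ≈ 4.0323.
Law of cosines again: cos R = (|QR|² + |RP|² − |PQ|²)/(2·|QR|·|RP|) ≈ 0.57851, so ∠R ≈ 54.65°.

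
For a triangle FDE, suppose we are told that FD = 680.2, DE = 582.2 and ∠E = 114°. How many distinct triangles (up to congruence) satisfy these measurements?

1

DE·sin E = 582.2·sin(114°) ≈ 531.9.
Since ∠E is not acute, a triangle exists only if FD > DE; here FD > DE, so there is exactly one triangle.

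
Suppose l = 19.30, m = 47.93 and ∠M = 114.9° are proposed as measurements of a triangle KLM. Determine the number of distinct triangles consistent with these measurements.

1

l·sin M = 19.30·sin(114.9°) ≈ 17.51.
Since ∠M is not acute, a triangle exists only if m > l; here m > l, so there is exactly one triangle.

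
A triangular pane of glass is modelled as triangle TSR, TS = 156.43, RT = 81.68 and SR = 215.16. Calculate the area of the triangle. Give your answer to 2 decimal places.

area ≈ 5144.47

Semiperimeter s = (215.16 + 81.68 + 156.43)/2 = 226.64.
Heron's formula: area = √(226.64·11.475·144.96·70.205) ≈ 5144.5.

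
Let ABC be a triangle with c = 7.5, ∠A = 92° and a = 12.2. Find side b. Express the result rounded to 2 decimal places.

9.36

Law of sines: sin C = c·sin A/a ≈ 0.61438.
Since a ≥ c, only the acute value applies: ∠C ≈ 37.91°.
Then ∠B = 180° − ∠A − ∠C ≈ 50.09°.
Law of sines gives b = a·sin B/sin A ≈ 9.3642.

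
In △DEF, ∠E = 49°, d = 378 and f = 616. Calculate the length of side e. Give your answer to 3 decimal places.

465.635

By the law of cosines, e² = f² + d² − 2·f·d·cos E = 2.1682e+05, so e ≈ 465.63.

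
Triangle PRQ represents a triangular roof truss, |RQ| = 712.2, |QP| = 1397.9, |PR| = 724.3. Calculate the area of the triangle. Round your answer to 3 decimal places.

115591.012

Semiperimeter s = (712.2 + 1397.9 + 724.3)/2 = 1417.2.
Heron's formula: area = √(1417.2·705·19.3·692.9) ≈ 1.1559e+05.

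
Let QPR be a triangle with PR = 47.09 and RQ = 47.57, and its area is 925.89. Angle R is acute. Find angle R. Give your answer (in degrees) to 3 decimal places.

From area = ½·PR·RQ·sin R, we get sin R = 2·area/(PR·RQ) ≈ 0.82666.
Taking the acute solution, ∠R ≈ 55.76°.

55.757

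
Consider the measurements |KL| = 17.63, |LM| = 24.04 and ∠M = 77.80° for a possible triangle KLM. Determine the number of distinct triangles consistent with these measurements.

|LM|·sin M = 24.04·sin(77.80°) ≈ 23.5.
Since |KL| = 17.63 < 23.5 = |LM| sin M, no triangle exists.

0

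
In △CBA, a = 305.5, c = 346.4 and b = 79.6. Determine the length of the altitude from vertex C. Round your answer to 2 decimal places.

Semiperimeter s = (346.4 + 79.6 + 305.5)/2 = 365.75.
Heron's formula: area = √(365.75·19.35·286.15·60.25) ≈ 11046.
The altitude from C has length 2·area/c ≈ 63.776.

63.78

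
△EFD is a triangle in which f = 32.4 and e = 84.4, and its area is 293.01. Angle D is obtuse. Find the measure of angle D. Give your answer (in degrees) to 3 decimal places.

∠D ≈ 167.625°

From area = ½·e·f·sin D, we get sin D = 2·area/(e·f) ≈ 0.21430.
Taking the obtuse solution, ∠D ≈ 167.63°.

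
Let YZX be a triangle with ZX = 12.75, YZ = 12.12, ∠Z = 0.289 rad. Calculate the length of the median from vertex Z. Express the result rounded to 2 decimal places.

m_Z ≈ 12.31

By the law of cosines, XY² = YZ² + ZX² − 2·YZ·ZX·cos Z = 13.214, so XY ≈ 3.6351.
Median from Z: ½√(2·YZ² + 2·ZX² − XY²) ≈ 12.305.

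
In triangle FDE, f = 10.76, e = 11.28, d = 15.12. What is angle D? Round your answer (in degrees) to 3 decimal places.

86.599

By the law of cosines, cos D = (e² + f² − d²) / (2·e·f) ≈ 0.05933, so ∠D ≈ 86.60°.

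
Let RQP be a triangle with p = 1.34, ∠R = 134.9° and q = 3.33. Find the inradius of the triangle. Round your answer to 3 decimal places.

0.349

By the law of cosines, r² = q² + p² − 2·q·p·cos R = 19.184, so r ≈ 4.38.
Area = ½·q·p·sin R ≈ 1.5804.
Semiperimeter s = (4.38+3.33+1.34)/2 = 4.525.
Inradius = area/s = 1.5804/4.525 ≈ 0.34926.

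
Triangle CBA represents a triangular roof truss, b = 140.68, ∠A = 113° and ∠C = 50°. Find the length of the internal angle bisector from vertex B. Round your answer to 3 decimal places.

The third angle is ∠B = 180° − ∠A − ∠C = 17.00°.
Law of sines: c = b·sin C/sin B ≈ 368.6.
Law of sines: a = b·sin A/sin B ≈ 442.92.
The bisector from B has length 2·a·c·cos(∠B/2)/(a+c) ≈ 397.93.

397.934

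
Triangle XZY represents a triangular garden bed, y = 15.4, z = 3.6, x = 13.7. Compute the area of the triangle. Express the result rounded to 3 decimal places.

area ≈ 22.909

Semiperimeter s = (13.7 + 3.6 + 15.4)/2 = 16.35.
Heron's formula: area = √(16.35·2.65·12.75·0.95) ≈ 22.909.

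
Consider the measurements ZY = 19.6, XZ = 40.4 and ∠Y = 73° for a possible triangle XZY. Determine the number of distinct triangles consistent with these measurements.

1

ZY·sin Y = 19.6·sin(73°) ≈ 18.74.
Since XZ ≥ ZY, exactly one triangle exists.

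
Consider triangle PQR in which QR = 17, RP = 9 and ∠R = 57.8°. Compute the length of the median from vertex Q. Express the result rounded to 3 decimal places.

By the law of cosines, PQ² = QR² + RP² − 2·QR·RP·cos R = 206.94, so PQ ≈ 14.385.
Median from Q: ½√(2·PQ² + 2·QR² − RP²) ≈ 15.09.

15.090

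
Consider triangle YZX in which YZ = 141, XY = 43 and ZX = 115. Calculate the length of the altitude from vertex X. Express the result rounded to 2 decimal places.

h_X ≈ 30.65

Semiperimeter s = (115 + 43 + 141)/2 = 149.5.
Heron's formula: area = √(149.5·34.5·106.5·8.5) ≈ 2160.8.
The altitude from X has length 2·area/YZ ≈ 30.65.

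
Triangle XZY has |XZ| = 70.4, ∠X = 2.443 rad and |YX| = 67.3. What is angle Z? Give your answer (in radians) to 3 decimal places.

∠Z ≈ 0.341 rad

By the law of cosines, |ZY|² = |YX|² + |XZ|² − 2·|YX|·|XZ|·cos X = 16742, so |ZY| ≈ 129.39.
Law of cosines again: cos Z = (|XZ|² + |ZY|² − |YX|²)/(2·|XZ|·|ZY|) ≈ 0.94239, so ∠Z ≈ 0.341 rad.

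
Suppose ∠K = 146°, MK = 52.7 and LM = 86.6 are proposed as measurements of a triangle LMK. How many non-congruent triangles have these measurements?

MK·sin K = 52.7·sin(146°) ≈ 29.47.
Since ∠K is not acute, a triangle exists only if LM > MK; here LM > MK, so there is exactly one triangle.

1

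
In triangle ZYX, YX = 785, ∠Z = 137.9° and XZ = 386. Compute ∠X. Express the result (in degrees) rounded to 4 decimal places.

Law of sines: sin Y = XZ·sin Z/YX ≈ 0.32966.
Since YX ≥ XZ, only the acute value applies: ∠Y ≈ 19.25°.
Then ∠X = 180° − ∠Z − ∠Y ≈ 22.85°.

∠X ≈ 22.8517°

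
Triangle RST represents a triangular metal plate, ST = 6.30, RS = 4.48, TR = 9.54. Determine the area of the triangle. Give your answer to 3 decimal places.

area ≈ 11.752

Semiperimeter s = (6.3 + 9.54 + 4.48)/2 = 10.16.
Heron's formula: area = √(10.16·3.86·0.62·5.68) ≈ 11.752.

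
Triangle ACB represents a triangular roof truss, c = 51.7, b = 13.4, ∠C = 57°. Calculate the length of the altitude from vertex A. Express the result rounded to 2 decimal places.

h_A ≈ 11.24

Law of sines: sin B = b·sin C/c ≈ 0.21737.
Since c ≥ b, only the acute value applies: ∠B ≈ 12.55°.
Then ∠A = 180° − ∠C − ∠B ≈ 110.45°.
Law of sines gives a = c·sin A/sin C ≈ 57.762.
Area = ½·c·b·sin A ≈ 324.57.
The altitude from A has length 2·area/a ≈ 11.238.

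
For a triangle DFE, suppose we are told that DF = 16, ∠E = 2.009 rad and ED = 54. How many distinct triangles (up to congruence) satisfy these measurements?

ED·sin E = 54·sin(2.009 rad) ≈ 48.9.
Since ∠E is not acute, a triangle exists only if DF > ED; here DF ≤ ED, so there is no triangle.

0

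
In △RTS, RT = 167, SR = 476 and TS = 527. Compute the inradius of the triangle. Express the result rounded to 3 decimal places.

Semiperimeter s = (527 + 476 + 167)/2 = 585.
Heron's formula: area = √(585·58·109·418) ≈ 39318.
Inradius = area/s = 39318/585 ≈ 67.211.

67.211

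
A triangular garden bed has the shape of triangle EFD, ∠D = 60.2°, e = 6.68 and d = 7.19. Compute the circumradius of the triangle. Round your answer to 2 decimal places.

4.14

Law of sines: sin E = e·sin D/d ≈ 0.80621.
Since d ≥ e, only the acute value applies: ∠E ≈ 53.73°.
Then ∠F = 180° − ∠D − ∠E ≈ 66.07°.
Law of sines gives f = d·sin F/sin D ≈ 7.5736.
Circumradius = d/(2 sin D) ≈ 4.1428.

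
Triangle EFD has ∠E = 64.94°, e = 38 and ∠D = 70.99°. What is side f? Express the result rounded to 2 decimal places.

29.18

The third angle is ∠F = 180° − ∠D − ∠E = 44.07°.
Law of sines: f = e·sin F/sin E ≈ 29.177.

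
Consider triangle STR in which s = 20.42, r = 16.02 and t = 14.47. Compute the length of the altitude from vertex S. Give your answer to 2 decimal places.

Semiperimeter p = (20.42 + 14.47 + 16.02)/2 = 25.455.
Heron's formula: area = √(25.455·5.035·10.985·9.435) ≈ 115.25.
The altitude from S has length 2·area/s ≈ 11.288.

h_S ≈ 11.29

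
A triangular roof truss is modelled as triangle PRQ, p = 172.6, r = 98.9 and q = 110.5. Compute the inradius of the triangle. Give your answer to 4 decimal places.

26.7251

Semiperimeter s = (172.6 + 98.9 + 110.5)/2 = 191.
Heron's formula: area = √(191·18.4·92.1·80.5) ≈ 5104.5.
Inradius = area/s = 5104.5/191 ≈ 26.725.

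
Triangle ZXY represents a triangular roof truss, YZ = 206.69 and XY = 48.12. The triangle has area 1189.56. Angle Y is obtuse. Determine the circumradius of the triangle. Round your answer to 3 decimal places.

From area = ½·XY·YZ·sin Y, we get sin Y = 2·area/(XY·YZ) ≈ 0.23921.
Taking the obtuse solution, ∠Y ≈ 166.16°.
Law of cosines then gives ZX ≈ 253.67.
Circumradius = ZX/(2 sin Y) ≈ 530.24.

R ≈ 530.243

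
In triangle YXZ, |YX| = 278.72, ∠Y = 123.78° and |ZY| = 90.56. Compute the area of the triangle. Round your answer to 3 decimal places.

area ≈ 10489.841

Area = ½·|ZY|·|YX|·sin Y ≈ 10490.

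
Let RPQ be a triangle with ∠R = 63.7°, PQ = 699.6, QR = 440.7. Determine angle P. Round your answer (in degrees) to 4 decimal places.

34.3832

Law of sines: sin P = QR·sin R/PQ ≈ 0.56472.
Since PQ ≥ QR, only the acute value applies: ∠P ≈ 34.38°.
Then ∠Q = 180° − ∠R − ∠P ≈ 81.92°.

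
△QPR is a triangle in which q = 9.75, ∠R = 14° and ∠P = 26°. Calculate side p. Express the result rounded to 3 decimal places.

The third angle is ∠Q = 180° − ∠P − ∠R = 140.00°.
Law of sines: p = q·sin P/sin Q ≈ 6.6493.

6.649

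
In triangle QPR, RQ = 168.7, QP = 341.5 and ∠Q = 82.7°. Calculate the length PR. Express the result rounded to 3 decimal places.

By the law of cosines, PR² = RQ² + QP² − 2·RQ·QP·cos Q = 1.3044e+05, so PR ≈ 361.17.

361.167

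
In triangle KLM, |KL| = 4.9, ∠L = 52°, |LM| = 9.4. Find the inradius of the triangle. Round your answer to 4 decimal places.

1.6680

By the law of cosines, |MK|² = |KL|² + |LM|² − 2·|KL|·|LM|·cos L = 55.655, so |MK| ≈ 7.4602.
Area = ½·|KL|·|LM|·sin L ≈ 18.148.
Semiperimeter s = (9.4+7.4602+4.9)/2 = 10.88.
Inradius = area/s = 18.148/10.88 ≈ 1.668.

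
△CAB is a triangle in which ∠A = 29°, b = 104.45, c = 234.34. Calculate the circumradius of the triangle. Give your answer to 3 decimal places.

156.441

By the law of cosines, a² = b² + c² − 2·b·c·cos A = 23009, so a ≈ 151.69.
Area = ½·b·c·sin A ≈ 5933.3.
Circumradius = a/(2 sin A) ≈ 156.44.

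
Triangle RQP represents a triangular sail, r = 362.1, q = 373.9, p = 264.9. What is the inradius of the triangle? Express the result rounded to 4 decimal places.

90.7783

Semiperimeter s = (362.1 + 373.9 + 264.9)/2 = 500.45.
Heron's formula: area = √(500.45·138.35·126.55·235.55) ≈ 45430.
Inradius = area/s = 45430/500.45 ≈ 90.778.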